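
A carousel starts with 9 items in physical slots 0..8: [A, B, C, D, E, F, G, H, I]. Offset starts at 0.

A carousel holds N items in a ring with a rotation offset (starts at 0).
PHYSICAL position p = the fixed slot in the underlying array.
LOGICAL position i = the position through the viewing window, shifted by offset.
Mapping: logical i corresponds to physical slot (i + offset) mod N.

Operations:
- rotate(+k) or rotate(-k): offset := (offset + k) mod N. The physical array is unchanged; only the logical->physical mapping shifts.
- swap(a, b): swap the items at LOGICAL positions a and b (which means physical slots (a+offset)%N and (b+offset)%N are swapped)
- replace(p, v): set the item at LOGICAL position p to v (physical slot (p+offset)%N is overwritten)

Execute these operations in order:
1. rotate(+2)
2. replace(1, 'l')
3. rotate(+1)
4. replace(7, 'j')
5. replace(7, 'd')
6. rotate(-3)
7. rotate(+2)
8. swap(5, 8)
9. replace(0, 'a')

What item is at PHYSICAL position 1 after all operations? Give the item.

After op 1 (rotate(+2)): offset=2, physical=[A,B,C,D,E,F,G,H,I], logical=[C,D,E,F,G,H,I,A,B]
After op 2 (replace(1, 'l')): offset=2, physical=[A,B,C,l,E,F,G,H,I], logical=[C,l,E,F,G,H,I,A,B]
After op 3 (rotate(+1)): offset=3, physical=[A,B,C,l,E,F,G,H,I], logical=[l,E,F,G,H,I,A,B,C]
After op 4 (replace(7, 'j')): offset=3, physical=[A,j,C,l,E,F,G,H,I], logical=[l,E,F,G,H,I,A,j,C]
After op 5 (replace(7, 'd')): offset=3, physical=[A,d,C,l,E,F,G,H,I], logical=[l,E,F,G,H,I,A,d,C]
After op 6 (rotate(-3)): offset=0, physical=[A,d,C,l,E,F,G,H,I], logical=[A,d,C,l,E,F,G,H,I]
After op 7 (rotate(+2)): offset=2, physical=[A,d,C,l,E,F,G,H,I], logical=[C,l,E,F,G,H,I,A,d]
After op 8 (swap(5, 8)): offset=2, physical=[A,H,C,l,E,F,G,d,I], logical=[C,l,E,F,G,d,I,A,H]
After op 9 (replace(0, 'a')): offset=2, physical=[A,H,a,l,E,F,G,d,I], logical=[a,l,E,F,G,d,I,A,H]

Answer: H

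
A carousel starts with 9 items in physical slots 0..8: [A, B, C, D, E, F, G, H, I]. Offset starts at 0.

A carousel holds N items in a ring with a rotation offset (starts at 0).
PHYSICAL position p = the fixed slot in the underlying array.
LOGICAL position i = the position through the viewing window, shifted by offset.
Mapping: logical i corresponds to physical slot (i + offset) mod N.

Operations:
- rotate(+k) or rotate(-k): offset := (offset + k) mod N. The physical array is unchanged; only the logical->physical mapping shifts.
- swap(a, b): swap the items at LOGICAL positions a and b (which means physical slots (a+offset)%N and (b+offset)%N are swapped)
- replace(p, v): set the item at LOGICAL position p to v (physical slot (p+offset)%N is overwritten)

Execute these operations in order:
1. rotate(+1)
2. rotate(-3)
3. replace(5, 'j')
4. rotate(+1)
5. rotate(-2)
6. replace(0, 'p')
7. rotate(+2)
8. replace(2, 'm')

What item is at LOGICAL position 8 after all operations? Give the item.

Answer: H

Derivation:
After op 1 (rotate(+1)): offset=1, physical=[A,B,C,D,E,F,G,H,I], logical=[B,C,D,E,F,G,H,I,A]
After op 2 (rotate(-3)): offset=7, physical=[A,B,C,D,E,F,G,H,I], logical=[H,I,A,B,C,D,E,F,G]
After op 3 (replace(5, 'j')): offset=7, physical=[A,B,C,j,E,F,G,H,I], logical=[H,I,A,B,C,j,E,F,G]
After op 4 (rotate(+1)): offset=8, physical=[A,B,C,j,E,F,G,H,I], logical=[I,A,B,C,j,E,F,G,H]
After op 5 (rotate(-2)): offset=6, physical=[A,B,C,j,E,F,G,H,I], logical=[G,H,I,A,B,C,j,E,F]
After op 6 (replace(0, 'p')): offset=6, physical=[A,B,C,j,E,F,p,H,I], logical=[p,H,I,A,B,C,j,E,F]
After op 7 (rotate(+2)): offset=8, physical=[A,B,C,j,E,F,p,H,I], logical=[I,A,B,C,j,E,F,p,H]
After op 8 (replace(2, 'm')): offset=8, physical=[A,m,C,j,E,F,p,H,I], logical=[I,A,m,C,j,E,F,p,H]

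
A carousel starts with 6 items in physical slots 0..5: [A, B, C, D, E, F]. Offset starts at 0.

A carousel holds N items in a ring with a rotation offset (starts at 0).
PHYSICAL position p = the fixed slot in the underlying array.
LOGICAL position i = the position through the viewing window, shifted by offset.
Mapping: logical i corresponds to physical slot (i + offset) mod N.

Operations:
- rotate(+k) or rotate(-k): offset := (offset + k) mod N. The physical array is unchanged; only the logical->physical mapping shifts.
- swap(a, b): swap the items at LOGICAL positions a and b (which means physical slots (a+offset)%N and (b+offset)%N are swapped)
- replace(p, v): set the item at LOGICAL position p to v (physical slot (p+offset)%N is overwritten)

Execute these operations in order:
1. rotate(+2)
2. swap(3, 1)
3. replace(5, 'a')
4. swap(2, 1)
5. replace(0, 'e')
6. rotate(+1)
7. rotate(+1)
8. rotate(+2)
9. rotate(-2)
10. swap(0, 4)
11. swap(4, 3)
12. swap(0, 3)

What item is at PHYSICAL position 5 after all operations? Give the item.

Answer: D

Derivation:
After op 1 (rotate(+2)): offset=2, physical=[A,B,C,D,E,F], logical=[C,D,E,F,A,B]
After op 2 (swap(3, 1)): offset=2, physical=[A,B,C,F,E,D], logical=[C,F,E,D,A,B]
After op 3 (replace(5, 'a')): offset=2, physical=[A,a,C,F,E,D], logical=[C,F,E,D,A,a]
After op 4 (swap(2, 1)): offset=2, physical=[A,a,C,E,F,D], logical=[C,E,F,D,A,a]
After op 5 (replace(0, 'e')): offset=2, physical=[A,a,e,E,F,D], logical=[e,E,F,D,A,a]
After op 6 (rotate(+1)): offset=3, physical=[A,a,e,E,F,D], logical=[E,F,D,A,a,e]
After op 7 (rotate(+1)): offset=4, physical=[A,a,e,E,F,D], logical=[F,D,A,a,e,E]
After op 8 (rotate(+2)): offset=0, physical=[A,a,e,E,F,D], logical=[A,a,e,E,F,D]
After op 9 (rotate(-2)): offset=4, physical=[A,a,e,E,F,D], logical=[F,D,A,a,e,E]
After op 10 (swap(0, 4)): offset=4, physical=[A,a,F,E,e,D], logical=[e,D,A,a,F,E]
After op 11 (swap(4, 3)): offset=4, physical=[A,F,a,E,e,D], logical=[e,D,A,F,a,E]
After op 12 (swap(0, 3)): offset=4, physical=[A,e,a,E,F,D], logical=[F,D,A,e,a,E]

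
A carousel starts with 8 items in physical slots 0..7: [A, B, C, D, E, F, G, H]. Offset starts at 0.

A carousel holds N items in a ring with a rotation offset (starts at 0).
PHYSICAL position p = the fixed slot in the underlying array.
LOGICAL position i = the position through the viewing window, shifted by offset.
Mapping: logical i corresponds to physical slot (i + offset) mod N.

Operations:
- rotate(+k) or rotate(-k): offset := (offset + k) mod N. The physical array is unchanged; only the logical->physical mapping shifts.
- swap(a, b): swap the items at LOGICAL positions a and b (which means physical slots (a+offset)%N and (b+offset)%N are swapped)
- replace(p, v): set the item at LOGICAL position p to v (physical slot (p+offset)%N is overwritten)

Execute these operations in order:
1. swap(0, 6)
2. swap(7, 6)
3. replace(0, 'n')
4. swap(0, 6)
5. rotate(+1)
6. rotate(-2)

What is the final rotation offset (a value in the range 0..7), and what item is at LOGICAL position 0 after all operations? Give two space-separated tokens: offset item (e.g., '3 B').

Answer: 7 A

Derivation:
After op 1 (swap(0, 6)): offset=0, physical=[G,B,C,D,E,F,A,H], logical=[G,B,C,D,E,F,A,H]
After op 2 (swap(7, 6)): offset=0, physical=[G,B,C,D,E,F,H,A], logical=[G,B,C,D,E,F,H,A]
After op 3 (replace(0, 'n')): offset=0, physical=[n,B,C,D,E,F,H,A], logical=[n,B,C,D,E,F,H,A]
After op 4 (swap(0, 6)): offset=0, physical=[H,B,C,D,E,F,n,A], logical=[H,B,C,D,E,F,n,A]
After op 5 (rotate(+1)): offset=1, physical=[H,B,C,D,E,F,n,A], logical=[B,C,D,E,F,n,A,H]
After op 6 (rotate(-2)): offset=7, physical=[H,B,C,D,E,F,n,A], logical=[A,H,B,C,D,E,F,n]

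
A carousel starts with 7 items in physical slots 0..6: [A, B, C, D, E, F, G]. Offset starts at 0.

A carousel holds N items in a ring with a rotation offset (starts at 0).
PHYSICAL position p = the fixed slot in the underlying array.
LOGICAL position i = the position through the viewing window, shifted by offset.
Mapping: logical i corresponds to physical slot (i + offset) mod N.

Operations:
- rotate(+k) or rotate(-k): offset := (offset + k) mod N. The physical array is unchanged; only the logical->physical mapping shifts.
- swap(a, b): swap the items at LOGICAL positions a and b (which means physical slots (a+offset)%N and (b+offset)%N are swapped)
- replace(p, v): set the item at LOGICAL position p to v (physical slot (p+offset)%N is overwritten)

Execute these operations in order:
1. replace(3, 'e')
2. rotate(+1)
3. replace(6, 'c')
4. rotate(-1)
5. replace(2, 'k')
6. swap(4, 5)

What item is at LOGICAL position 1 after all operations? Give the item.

Answer: B

Derivation:
After op 1 (replace(3, 'e')): offset=0, physical=[A,B,C,e,E,F,G], logical=[A,B,C,e,E,F,G]
After op 2 (rotate(+1)): offset=1, physical=[A,B,C,e,E,F,G], logical=[B,C,e,E,F,G,A]
After op 3 (replace(6, 'c')): offset=1, physical=[c,B,C,e,E,F,G], logical=[B,C,e,E,F,G,c]
After op 4 (rotate(-1)): offset=0, physical=[c,B,C,e,E,F,G], logical=[c,B,C,e,E,F,G]
After op 5 (replace(2, 'k')): offset=0, physical=[c,B,k,e,E,F,G], logical=[c,B,k,e,E,F,G]
After op 6 (swap(4, 5)): offset=0, physical=[c,B,k,e,F,E,G], logical=[c,B,k,e,F,E,G]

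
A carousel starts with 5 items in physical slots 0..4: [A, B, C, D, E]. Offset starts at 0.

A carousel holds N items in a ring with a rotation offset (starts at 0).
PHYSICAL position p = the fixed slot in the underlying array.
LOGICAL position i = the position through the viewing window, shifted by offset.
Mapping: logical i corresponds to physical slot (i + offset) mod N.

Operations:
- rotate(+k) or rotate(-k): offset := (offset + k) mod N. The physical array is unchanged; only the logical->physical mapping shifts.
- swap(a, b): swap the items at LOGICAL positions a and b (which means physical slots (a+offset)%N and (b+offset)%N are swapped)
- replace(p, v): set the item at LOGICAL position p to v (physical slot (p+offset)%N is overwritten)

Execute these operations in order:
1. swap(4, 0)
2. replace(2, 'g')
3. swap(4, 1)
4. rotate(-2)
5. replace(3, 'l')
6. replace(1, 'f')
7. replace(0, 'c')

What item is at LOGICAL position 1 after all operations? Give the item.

After op 1 (swap(4, 0)): offset=0, physical=[E,B,C,D,A], logical=[E,B,C,D,A]
After op 2 (replace(2, 'g')): offset=0, physical=[E,B,g,D,A], logical=[E,B,g,D,A]
After op 3 (swap(4, 1)): offset=0, physical=[E,A,g,D,B], logical=[E,A,g,D,B]
After op 4 (rotate(-2)): offset=3, physical=[E,A,g,D,B], logical=[D,B,E,A,g]
After op 5 (replace(3, 'l')): offset=3, physical=[E,l,g,D,B], logical=[D,B,E,l,g]
After op 6 (replace(1, 'f')): offset=3, physical=[E,l,g,D,f], logical=[D,f,E,l,g]
After op 7 (replace(0, 'c')): offset=3, physical=[E,l,g,c,f], logical=[c,f,E,l,g]

Answer: f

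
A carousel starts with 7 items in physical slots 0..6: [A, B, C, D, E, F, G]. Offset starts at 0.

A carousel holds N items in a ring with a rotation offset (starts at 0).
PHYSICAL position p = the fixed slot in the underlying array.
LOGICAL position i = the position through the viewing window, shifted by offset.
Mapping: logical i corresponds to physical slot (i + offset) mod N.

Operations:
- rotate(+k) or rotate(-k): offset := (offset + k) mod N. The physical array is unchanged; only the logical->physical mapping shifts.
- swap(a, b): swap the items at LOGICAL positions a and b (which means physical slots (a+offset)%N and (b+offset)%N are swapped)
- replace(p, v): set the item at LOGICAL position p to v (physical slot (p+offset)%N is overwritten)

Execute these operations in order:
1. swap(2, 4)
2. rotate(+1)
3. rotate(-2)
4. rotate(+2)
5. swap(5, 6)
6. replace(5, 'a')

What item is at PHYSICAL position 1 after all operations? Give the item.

Answer: B

Derivation:
After op 1 (swap(2, 4)): offset=0, physical=[A,B,E,D,C,F,G], logical=[A,B,E,D,C,F,G]
After op 2 (rotate(+1)): offset=1, physical=[A,B,E,D,C,F,G], logical=[B,E,D,C,F,G,A]
After op 3 (rotate(-2)): offset=6, physical=[A,B,E,D,C,F,G], logical=[G,A,B,E,D,C,F]
After op 4 (rotate(+2)): offset=1, physical=[A,B,E,D,C,F,G], logical=[B,E,D,C,F,G,A]
After op 5 (swap(5, 6)): offset=1, physical=[G,B,E,D,C,F,A], logical=[B,E,D,C,F,A,G]
After op 6 (replace(5, 'a')): offset=1, physical=[G,B,E,D,C,F,a], logical=[B,E,D,C,F,a,G]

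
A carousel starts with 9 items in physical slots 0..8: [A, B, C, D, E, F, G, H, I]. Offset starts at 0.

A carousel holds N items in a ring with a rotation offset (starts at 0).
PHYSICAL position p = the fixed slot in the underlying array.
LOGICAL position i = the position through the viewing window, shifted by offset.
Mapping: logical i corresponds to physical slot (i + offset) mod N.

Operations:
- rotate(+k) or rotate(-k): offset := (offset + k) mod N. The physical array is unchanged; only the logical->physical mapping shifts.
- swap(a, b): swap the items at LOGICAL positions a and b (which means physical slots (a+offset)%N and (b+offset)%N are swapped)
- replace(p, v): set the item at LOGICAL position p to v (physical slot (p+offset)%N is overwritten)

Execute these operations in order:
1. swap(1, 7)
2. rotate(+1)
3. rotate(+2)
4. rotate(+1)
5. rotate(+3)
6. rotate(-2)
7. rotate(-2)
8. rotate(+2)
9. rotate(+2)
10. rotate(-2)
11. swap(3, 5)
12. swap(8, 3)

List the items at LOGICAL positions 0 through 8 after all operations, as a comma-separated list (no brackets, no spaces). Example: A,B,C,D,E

Answer: F,G,B,E,A,I,C,D,H

Derivation:
After op 1 (swap(1, 7)): offset=0, physical=[A,H,C,D,E,F,G,B,I], logical=[A,H,C,D,E,F,G,B,I]
After op 2 (rotate(+1)): offset=1, physical=[A,H,C,D,E,F,G,B,I], logical=[H,C,D,E,F,G,B,I,A]
After op 3 (rotate(+2)): offset=3, physical=[A,H,C,D,E,F,G,B,I], logical=[D,E,F,G,B,I,A,H,C]
After op 4 (rotate(+1)): offset=4, physical=[A,H,C,D,E,F,G,B,I], logical=[E,F,G,B,I,A,H,C,D]
After op 5 (rotate(+3)): offset=7, physical=[A,H,C,D,E,F,G,B,I], logical=[B,I,A,H,C,D,E,F,G]
After op 6 (rotate(-2)): offset=5, physical=[A,H,C,D,E,F,G,B,I], logical=[F,G,B,I,A,H,C,D,E]
After op 7 (rotate(-2)): offset=3, physical=[A,H,C,D,E,F,G,B,I], logical=[D,E,F,G,B,I,A,H,C]
After op 8 (rotate(+2)): offset=5, physical=[A,H,C,D,E,F,G,B,I], logical=[F,G,B,I,A,H,C,D,E]
After op 9 (rotate(+2)): offset=7, physical=[A,H,C,D,E,F,G,B,I], logical=[B,I,A,H,C,D,E,F,G]
After op 10 (rotate(-2)): offset=5, physical=[A,H,C,D,E,F,G,B,I], logical=[F,G,B,I,A,H,C,D,E]
After op 11 (swap(3, 5)): offset=5, physical=[A,I,C,D,E,F,G,B,H], logical=[F,G,B,H,A,I,C,D,E]
After op 12 (swap(8, 3)): offset=5, physical=[A,I,C,D,H,F,G,B,E], logical=[F,G,B,E,A,I,C,D,H]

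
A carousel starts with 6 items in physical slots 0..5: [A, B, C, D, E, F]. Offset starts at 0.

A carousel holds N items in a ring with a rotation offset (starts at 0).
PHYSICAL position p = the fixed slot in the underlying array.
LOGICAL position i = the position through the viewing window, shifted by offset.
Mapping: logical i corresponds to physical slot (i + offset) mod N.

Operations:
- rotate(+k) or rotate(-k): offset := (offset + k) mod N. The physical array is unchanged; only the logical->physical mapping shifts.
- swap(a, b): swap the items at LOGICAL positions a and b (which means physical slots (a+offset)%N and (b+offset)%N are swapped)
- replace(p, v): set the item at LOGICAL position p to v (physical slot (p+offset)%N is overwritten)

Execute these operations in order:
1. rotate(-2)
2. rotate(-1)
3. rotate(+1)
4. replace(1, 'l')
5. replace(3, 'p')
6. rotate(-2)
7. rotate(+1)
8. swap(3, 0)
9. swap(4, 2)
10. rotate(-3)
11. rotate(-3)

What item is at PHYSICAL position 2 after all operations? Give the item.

After op 1 (rotate(-2)): offset=4, physical=[A,B,C,D,E,F], logical=[E,F,A,B,C,D]
After op 2 (rotate(-1)): offset=3, physical=[A,B,C,D,E,F], logical=[D,E,F,A,B,C]
After op 3 (rotate(+1)): offset=4, physical=[A,B,C,D,E,F], logical=[E,F,A,B,C,D]
After op 4 (replace(1, 'l')): offset=4, physical=[A,B,C,D,E,l], logical=[E,l,A,B,C,D]
After op 5 (replace(3, 'p')): offset=4, physical=[A,p,C,D,E,l], logical=[E,l,A,p,C,D]
After op 6 (rotate(-2)): offset=2, physical=[A,p,C,D,E,l], logical=[C,D,E,l,A,p]
After op 7 (rotate(+1)): offset=3, physical=[A,p,C,D,E,l], logical=[D,E,l,A,p,C]
After op 8 (swap(3, 0)): offset=3, physical=[D,p,C,A,E,l], logical=[A,E,l,D,p,C]
After op 9 (swap(4, 2)): offset=3, physical=[D,l,C,A,E,p], logical=[A,E,p,D,l,C]
After op 10 (rotate(-3)): offset=0, physical=[D,l,C,A,E,p], logical=[D,l,C,A,E,p]
After op 11 (rotate(-3)): offset=3, physical=[D,l,C,A,E,p], logical=[A,E,p,D,l,C]

Answer: C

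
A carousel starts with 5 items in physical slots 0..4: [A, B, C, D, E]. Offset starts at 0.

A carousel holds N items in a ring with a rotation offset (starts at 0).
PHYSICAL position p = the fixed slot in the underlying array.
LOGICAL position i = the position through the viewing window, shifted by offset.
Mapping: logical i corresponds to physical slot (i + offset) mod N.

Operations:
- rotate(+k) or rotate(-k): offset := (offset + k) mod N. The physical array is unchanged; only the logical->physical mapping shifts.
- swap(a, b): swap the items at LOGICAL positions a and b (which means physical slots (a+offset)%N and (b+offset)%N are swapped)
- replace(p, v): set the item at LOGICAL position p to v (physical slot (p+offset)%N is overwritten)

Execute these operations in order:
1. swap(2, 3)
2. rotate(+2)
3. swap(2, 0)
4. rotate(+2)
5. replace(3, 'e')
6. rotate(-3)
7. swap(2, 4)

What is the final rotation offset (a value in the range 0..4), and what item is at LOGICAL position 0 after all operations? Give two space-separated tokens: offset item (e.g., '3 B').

After op 1 (swap(2, 3)): offset=0, physical=[A,B,D,C,E], logical=[A,B,D,C,E]
After op 2 (rotate(+2)): offset=2, physical=[A,B,D,C,E], logical=[D,C,E,A,B]
After op 3 (swap(2, 0)): offset=2, physical=[A,B,E,C,D], logical=[E,C,D,A,B]
After op 4 (rotate(+2)): offset=4, physical=[A,B,E,C,D], logical=[D,A,B,E,C]
After op 5 (replace(3, 'e')): offset=4, physical=[A,B,e,C,D], logical=[D,A,B,e,C]
After op 6 (rotate(-3)): offset=1, physical=[A,B,e,C,D], logical=[B,e,C,D,A]
After op 7 (swap(2, 4)): offset=1, physical=[C,B,e,A,D], logical=[B,e,A,D,C]

Answer: 1 B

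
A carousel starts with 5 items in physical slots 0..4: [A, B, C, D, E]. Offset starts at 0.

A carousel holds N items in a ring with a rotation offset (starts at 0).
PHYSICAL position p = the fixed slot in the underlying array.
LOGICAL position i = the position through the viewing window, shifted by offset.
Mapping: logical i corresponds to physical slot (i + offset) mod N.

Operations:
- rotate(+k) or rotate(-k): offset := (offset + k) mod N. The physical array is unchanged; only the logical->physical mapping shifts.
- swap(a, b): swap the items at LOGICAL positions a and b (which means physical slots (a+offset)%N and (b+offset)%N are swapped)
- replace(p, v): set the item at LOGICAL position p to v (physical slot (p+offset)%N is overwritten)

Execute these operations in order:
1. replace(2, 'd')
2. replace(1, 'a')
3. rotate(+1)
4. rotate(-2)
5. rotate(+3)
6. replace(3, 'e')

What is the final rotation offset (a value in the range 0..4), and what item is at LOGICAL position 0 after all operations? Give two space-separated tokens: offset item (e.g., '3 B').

After op 1 (replace(2, 'd')): offset=0, physical=[A,B,d,D,E], logical=[A,B,d,D,E]
After op 2 (replace(1, 'a')): offset=0, physical=[A,a,d,D,E], logical=[A,a,d,D,E]
After op 3 (rotate(+1)): offset=1, physical=[A,a,d,D,E], logical=[a,d,D,E,A]
After op 4 (rotate(-2)): offset=4, physical=[A,a,d,D,E], logical=[E,A,a,d,D]
After op 5 (rotate(+3)): offset=2, physical=[A,a,d,D,E], logical=[d,D,E,A,a]
After op 6 (replace(3, 'e')): offset=2, physical=[e,a,d,D,E], logical=[d,D,E,e,a]

Answer: 2 d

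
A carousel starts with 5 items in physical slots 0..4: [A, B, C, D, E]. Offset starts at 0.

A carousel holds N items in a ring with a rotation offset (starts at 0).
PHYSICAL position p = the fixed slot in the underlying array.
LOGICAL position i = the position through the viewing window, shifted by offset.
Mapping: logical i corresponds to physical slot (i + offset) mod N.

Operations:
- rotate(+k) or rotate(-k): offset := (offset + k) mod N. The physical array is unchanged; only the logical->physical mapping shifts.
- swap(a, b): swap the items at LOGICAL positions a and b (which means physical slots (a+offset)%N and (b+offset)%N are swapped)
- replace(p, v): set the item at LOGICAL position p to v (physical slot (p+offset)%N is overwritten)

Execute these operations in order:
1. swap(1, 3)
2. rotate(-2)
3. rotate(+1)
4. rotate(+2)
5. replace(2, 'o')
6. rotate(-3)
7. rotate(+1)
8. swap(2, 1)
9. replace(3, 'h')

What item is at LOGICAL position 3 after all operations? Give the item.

After op 1 (swap(1, 3)): offset=0, physical=[A,D,C,B,E], logical=[A,D,C,B,E]
After op 2 (rotate(-2)): offset=3, physical=[A,D,C,B,E], logical=[B,E,A,D,C]
After op 3 (rotate(+1)): offset=4, physical=[A,D,C,B,E], logical=[E,A,D,C,B]
After op 4 (rotate(+2)): offset=1, physical=[A,D,C,B,E], logical=[D,C,B,E,A]
After op 5 (replace(2, 'o')): offset=1, physical=[A,D,C,o,E], logical=[D,C,o,E,A]
After op 6 (rotate(-3)): offset=3, physical=[A,D,C,o,E], logical=[o,E,A,D,C]
After op 7 (rotate(+1)): offset=4, physical=[A,D,C,o,E], logical=[E,A,D,C,o]
After op 8 (swap(2, 1)): offset=4, physical=[D,A,C,o,E], logical=[E,D,A,C,o]
After op 9 (replace(3, 'h')): offset=4, physical=[D,A,h,o,E], logical=[E,D,A,h,o]

Answer: h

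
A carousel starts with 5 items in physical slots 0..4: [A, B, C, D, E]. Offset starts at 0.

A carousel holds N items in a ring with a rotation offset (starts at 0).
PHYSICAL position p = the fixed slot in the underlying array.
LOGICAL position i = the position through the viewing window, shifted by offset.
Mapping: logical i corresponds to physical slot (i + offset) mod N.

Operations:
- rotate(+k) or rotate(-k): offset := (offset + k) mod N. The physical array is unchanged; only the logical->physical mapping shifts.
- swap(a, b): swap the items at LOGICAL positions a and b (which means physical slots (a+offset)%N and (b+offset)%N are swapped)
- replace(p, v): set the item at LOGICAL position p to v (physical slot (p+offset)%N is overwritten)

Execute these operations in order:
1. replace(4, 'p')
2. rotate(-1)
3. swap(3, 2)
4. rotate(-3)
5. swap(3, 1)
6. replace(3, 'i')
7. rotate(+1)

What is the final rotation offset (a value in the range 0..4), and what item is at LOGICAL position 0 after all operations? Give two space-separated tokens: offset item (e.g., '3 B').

Answer: 2 p

Derivation:
After op 1 (replace(4, 'p')): offset=0, physical=[A,B,C,D,p], logical=[A,B,C,D,p]
After op 2 (rotate(-1)): offset=4, physical=[A,B,C,D,p], logical=[p,A,B,C,D]
After op 3 (swap(3, 2)): offset=4, physical=[A,C,B,D,p], logical=[p,A,C,B,D]
After op 4 (rotate(-3)): offset=1, physical=[A,C,B,D,p], logical=[C,B,D,p,A]
After op 5 (swap(3, 1)): offset=1, physical=[A,C,p,D,B], logical=[C,p,D,B,A]
After op 6 (replace(3, 'i')): offset=1, physical=[A,C,p,D,i], logical=[C,p,D,i,A]
After op 7 (rotate(+1)): offset=2, physical=[A,C,p,D,i], logical=[p,D,i,A,C]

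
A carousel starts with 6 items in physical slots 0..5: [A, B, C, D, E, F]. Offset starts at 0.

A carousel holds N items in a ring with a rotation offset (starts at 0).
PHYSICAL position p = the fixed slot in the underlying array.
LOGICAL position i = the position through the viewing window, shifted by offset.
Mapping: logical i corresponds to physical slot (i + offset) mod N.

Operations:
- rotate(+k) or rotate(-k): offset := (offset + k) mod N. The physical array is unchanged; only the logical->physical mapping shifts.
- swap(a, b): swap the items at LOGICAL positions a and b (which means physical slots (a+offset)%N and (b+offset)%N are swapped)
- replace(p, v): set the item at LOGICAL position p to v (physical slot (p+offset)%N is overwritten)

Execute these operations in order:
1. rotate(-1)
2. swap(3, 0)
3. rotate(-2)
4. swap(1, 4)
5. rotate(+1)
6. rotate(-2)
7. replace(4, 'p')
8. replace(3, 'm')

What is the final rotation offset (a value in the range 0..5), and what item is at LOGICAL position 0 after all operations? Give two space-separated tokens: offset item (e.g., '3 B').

After op 1 (rotate(-1)): offset=5, physical=[A,B,C,D,E,F], logical=[F,A,B,C,D,E]
After op 2 (swap(3, 0)): offset=5, physical=[A,B,F,D,E,C], logical=[C,A,B,F,D,E]
After op 3 (rotate(-2)): offset=3, physical=[A,B,F,D,E,C], logical=[D,E,C,A,B,F]
After op 4 (swap(1, 4)): offset=3, physical=[A,E,F,D,B,C], logical=[D,B,C,A,E,F]
After op 5 (rotate(+1)): offset=4, physical=[A,E,F,D,B,C], logical=[B,C,A,E,F,D]
After op 6 (rotate(-2)): offset=2, physical=[A,E,F,D,B,C], logical=[F,D,B,C,A,E]
After op 7 (replace(4, 'p')): offset=2, physical=[p,E,F,D,B,C], logical=[F,D,B,C,p,E]
After op 8 (replace(3, 'm')): offset=2, physical=[p,E,F,D,B,m], logical=[F,D,B,m,p,E]

Answer: 2 F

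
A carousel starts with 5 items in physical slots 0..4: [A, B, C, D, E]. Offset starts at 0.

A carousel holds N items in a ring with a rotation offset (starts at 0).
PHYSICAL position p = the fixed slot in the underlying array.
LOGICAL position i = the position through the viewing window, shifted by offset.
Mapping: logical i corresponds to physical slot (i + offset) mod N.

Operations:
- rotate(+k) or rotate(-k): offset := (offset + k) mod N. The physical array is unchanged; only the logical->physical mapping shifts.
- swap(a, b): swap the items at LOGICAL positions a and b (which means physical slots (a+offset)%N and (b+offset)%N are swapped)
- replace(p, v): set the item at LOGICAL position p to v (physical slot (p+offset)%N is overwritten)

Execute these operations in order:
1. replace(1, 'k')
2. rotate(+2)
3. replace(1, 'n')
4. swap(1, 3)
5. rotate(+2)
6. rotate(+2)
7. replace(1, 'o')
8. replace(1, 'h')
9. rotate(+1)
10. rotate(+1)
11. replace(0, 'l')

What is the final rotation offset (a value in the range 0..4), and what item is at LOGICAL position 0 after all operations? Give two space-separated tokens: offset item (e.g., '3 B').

After op 1 (replace(1, 'k')): offset=0, physical=[A,k,C,D,E], logical=[A,k,C,D,E]
After op 2 (rotate(+2)): offset=2, physical=[A,k,C,D,E], logical=[C,D,E,A,k]
After op 3 (replace(1, 'n')): offset=2, physical=[A,k,C,n,E], logical=[C,n,E,A,k]
After op 4 (swap(1, 3)): offset=2, physical=[n,k,C,A,E], logical=[C,A,E,n,k]
After op 5 (rotate(+2)): offset=4, physical=[n,k,C,A,E], logical=[E,n,k,C,A]
After op 6 (rotate(+2)): offset=1, physical=[n,k,C,A,E], logical=[k,C,A,E,n]
After op 7 (replace(1, 'o')): offset=1, physical=[n,k,o,A,E], logical=[k,o,A,E,n]
After op 8 (replace(1, 'h')): offset=1, physical=[n,k,h,A,E], logical=[k,h,A,E,n]
After op 9 (rotate(+1)): offset=2, physical=[n,k,h,A,E], logical=[h,A,E,n,k]
After op 10 (rotate(+1)): offset=3, physical=[n,k,h,A,E], logical=[A,E,n,k,h]
After op 11 (replace(0, 'l')): offset=3, physical=[n,k,h,l,E], logical=[l,E,n,k,h]

Answer: 3 l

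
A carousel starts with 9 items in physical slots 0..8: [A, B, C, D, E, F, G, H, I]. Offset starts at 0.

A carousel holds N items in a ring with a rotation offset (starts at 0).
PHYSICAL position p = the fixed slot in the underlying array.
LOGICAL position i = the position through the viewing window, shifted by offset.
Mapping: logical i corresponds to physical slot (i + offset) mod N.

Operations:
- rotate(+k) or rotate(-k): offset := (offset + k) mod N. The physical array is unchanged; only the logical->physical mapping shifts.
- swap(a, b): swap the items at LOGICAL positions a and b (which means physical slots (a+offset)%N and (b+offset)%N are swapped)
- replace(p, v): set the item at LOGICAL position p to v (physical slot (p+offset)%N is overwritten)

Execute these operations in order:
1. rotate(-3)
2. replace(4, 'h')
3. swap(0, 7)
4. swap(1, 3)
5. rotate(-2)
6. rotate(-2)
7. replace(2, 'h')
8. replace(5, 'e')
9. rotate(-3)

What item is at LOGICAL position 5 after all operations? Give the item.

After op 1 (rotate(-3)): offset=6, physical=[A,B,C,D,E,F,G,H,I], logical=[G,H,I,A,B,C,D,E,F]
After op 2 (replace(4, 'h')): offset=6, physical=[A,h,C,D,E,F,G,H,I], logical=[G,H,I,A,h,C,D,E,F]
After op 3 (swap(0, 7)): offset=6, physical=[A,h,C,D,G,F,E,H,I], logical=[E,H,I,A,h,C,D,G,F]
After op 4 (swap(1, 3)): offset=6, physical=[H,h,C,D,G,F,E,A,I], logical=[E,A,I,H,h,C,D,G,F]
After op 5 (rotate(-2)): offset=4, physical=[H,h,C,D,G,F,E,A,I], logical=[G,F,E,A,I,H,h,C,D]
After op 6 (rotate(-2)): offset=2, physical=[H,h,C,D,G,F,E,A,I], logical=[C,D,G,F,E,A,I,H,h]
After op 7 (replace(2, 'h')): offset=2, physical=[H,h,C,D,h,F,E,A,I], logical=[C,D,h,F,E,A,I,H,h]
After op 8 (replace(5, 'e')): offset=2, physical=[H,h,C,D,h,F,E,e,I], logical=[C,D,h,F,E,e,I,H,h]
After op 9 (rotate(-3)): offset=8, physical=[H,h,C,D,h,F,E,e,I], logical=[I,H,h,C,D,h,F,E,e]

Answer: h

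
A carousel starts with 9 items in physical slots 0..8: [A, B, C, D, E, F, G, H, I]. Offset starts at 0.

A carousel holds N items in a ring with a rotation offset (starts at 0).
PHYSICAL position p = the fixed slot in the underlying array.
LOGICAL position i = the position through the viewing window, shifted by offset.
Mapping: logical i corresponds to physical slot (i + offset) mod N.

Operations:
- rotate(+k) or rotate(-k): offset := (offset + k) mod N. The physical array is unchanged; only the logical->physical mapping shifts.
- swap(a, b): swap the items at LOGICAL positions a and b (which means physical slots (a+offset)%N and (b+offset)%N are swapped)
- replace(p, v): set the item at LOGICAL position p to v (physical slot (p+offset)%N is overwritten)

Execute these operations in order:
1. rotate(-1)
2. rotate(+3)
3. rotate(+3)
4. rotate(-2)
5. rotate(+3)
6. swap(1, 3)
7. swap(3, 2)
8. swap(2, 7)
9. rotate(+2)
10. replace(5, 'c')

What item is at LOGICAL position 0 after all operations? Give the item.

After op 1 (rotate(-1)): offset=8, physical=[A,B,C,D,E,F,G,H,I], logical=[I,A,B,C,D,E,F,G,H]
After op 2 (rotate(+3)): offset=2, physical=[A,B,C,D,E,F,G,H,I], logical=[C,D,E,F,G,H,I,A,B]
After op 3 (rotate(+3)): offset=5, physical=[A,B,C,D,E,F,G,H,I], logical=[F,G,H,I,A,B,C,D,E]
After op 4 (rotate(-2)): offset=3, physical=[A,B,C,D,E,F,G,H,I], logical=[D,E,F,G,H,I,A,B,C]
After op 5 (rotate(+3)): offset=6, physical=[A,B,C,D,E,F,G,H,I], logical=[G,H,I,A,B,C,D,E,F]
After op 6 (swap(1, 3)): offset=6, physical=[H,B,C,D,E,F,G,A,I], logical=[G,A,I,H,B,C,D,E,F]
After op 7 (swap(3, 2)): offset=6, physical=[I,B,C,D,E,F,G,A,H], logical=[G,A,H,I,B,C,D,E,F]
After op 8 (swap(2, 7)): offset=6, physical=[I,B,C,D,H,F,G,A,E], logical=[G,A,E,I,B,C,D,H,F]
After op 9 (rotate(+2)): offset=8, physical=[I,B,C,D,H,F,G,A,E], logical=[E,I,B,C,D,H,F,G,A]
After op 10 (replace(5, 'c')): offset=8, physical=[I,B,C,D,c,F,G,A,E], logical=[E,I,B,C,D,c,F,G,A]

Answer: E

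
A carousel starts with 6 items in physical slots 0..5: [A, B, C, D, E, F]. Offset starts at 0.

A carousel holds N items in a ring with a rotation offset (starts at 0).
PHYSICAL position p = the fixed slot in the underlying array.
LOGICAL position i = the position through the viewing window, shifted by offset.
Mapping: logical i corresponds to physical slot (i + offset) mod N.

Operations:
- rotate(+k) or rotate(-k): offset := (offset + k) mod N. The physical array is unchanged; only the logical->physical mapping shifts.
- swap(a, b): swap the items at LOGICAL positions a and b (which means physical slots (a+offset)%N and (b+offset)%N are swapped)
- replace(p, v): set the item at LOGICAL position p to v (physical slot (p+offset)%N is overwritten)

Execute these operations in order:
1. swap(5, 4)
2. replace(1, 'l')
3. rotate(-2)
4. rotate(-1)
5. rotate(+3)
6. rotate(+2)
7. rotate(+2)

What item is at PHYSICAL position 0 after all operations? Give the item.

After op 1 (swap(5, 4)): offset=0, physical=[A,B,C,D,F,E], logical=[A,B,C,D,F,E]
After op 2 (replace(1, 'l')): offset=0, physical=[A,l,C,D,F,E], logical=[A,l,C,D,F,E]
After op 3 (rotate(-2)): offset=4, physical=[A,l,C,D,F,E], logical=[F,E,A,l,C,D]
After op 4 (rotate(-1)): offset=3, physical=[A,l,C,D,F,E], logical=[D,F,E,A,l,C]
After op 5 (rotate(+3)): offset=0, physical=[A,l,C,D,F,E], logical=[A,l,C,D,F,E]
After op 6 (rotate(+2)): offset=2, physical=[A,l,C,D,F,E], logical=[C,D,F,E,A,l]
After op 7 (rotate(+2)): offset=4, physical=[A,l,C,D,F,E], logical=[F,E,A,l,C,D]

Answer: A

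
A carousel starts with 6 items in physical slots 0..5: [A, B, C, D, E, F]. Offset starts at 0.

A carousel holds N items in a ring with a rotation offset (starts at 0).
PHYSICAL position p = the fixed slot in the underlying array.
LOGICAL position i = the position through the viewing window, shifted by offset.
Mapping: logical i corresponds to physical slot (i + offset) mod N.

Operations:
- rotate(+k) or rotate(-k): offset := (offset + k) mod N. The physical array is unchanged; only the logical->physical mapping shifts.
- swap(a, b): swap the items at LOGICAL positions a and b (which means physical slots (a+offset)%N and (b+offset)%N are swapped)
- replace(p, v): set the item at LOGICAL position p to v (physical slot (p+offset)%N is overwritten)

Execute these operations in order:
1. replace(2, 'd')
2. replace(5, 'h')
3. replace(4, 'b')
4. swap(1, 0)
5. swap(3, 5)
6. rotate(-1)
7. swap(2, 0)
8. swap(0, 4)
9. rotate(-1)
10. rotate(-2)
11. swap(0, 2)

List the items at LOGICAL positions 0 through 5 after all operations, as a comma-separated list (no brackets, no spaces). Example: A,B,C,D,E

Answer: b,A,d,h,B,D

Derivation:
After op 1 (replace(2, 'd')): offset=0, physical=[A,B,d,D,E,F], logical=[A,B,d,D,E,F]
After op 2 (replace(5, 'h')): offset=0, physical=[A,B,d,D,E,h], logical=[A,B,d,D,E,h]
After op 3 (replace(4, 'b')): offset=0, physical=[A,B,d,D,b,h], logical=[A,B,d,D,b,h]
After op 4 (swap(1, 0)): offset=0, physical=[B,A,d,D,b,h], logical=[B,A,d,D,b,h]
After op 5 (swap(3, 5)): offset=0, physical=[B,A,d,h,b,D], logical=[B,A,d,h,b,D]
After op 6 (rotate(-1)): offset=5, physical=[B,A,d,h,b,D], logical=[D,B,A,d,h,b]
After op 7 (swap(2, 0)): offset=5, physical=[B,D,d,h,b,A], logical=[A,B,D,d,h,b]
After op 8 (swap(0, 4)): offset=5, physical=[B,D,d,A,b,h], logical=[h,B,D,d,A,b]
After op 9 (rotate(-1)): offset=4, physical=[B,D,d,A,b,h], logical=[b,h,B,D,d,A]
After op 10 (rotate(-2)): offset=2, physical=[B,D,d,A,b,h], logical=[d,A,b,h,B,D]
After op 11 (swap(0, 2)): offset=2, physical=[B,D,b,A,d,h], logical=[b,A,d,h,B,D]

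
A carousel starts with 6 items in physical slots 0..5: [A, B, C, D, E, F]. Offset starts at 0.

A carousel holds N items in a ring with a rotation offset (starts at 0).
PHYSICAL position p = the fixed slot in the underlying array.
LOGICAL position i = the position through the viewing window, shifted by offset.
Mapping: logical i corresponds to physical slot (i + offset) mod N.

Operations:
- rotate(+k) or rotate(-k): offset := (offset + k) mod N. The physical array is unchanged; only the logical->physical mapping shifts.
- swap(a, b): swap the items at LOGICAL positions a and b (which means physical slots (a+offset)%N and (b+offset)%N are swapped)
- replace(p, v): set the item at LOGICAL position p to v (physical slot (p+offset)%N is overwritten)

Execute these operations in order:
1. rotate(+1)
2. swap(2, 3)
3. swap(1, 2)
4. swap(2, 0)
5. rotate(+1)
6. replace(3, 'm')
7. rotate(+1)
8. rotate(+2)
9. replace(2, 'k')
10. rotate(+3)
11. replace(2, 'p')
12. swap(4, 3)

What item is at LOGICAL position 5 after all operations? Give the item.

After op 1 (rotate(+1)): offset=1, physical=[A,B,C,D,E,F], logical=[B,C,D,E,F,A]
After op 2 (swap(2, 3)): offset=1, physical=[A,B,C,E,D,F], logical=[B,C,E,D,F,A]
After op 3 (swap(1, 2)): offset=1, physical=[A,B,E,C,D,F], logical=[B,E,C,D,F,A]
After op 4 (swap(2, 0)): offset=1, physical=[A,C,E,B,D,F], logical=[C,E,B,D,F,A]
After op 5 (rotate(+1)): offset=2, physical=[A,C,E,B,D,F], logical=[E,B,D,F,A,C]
After op 6 (replace(3, 'm')): offset=2, physical=[A,C,E,B,D,m], logical=[E,B,D,m,A,C]
After op 7 (rotate(+1)): offset=3, physical=[A,C,E,B,D,m], logical=[B,D,m,A,C,E]
After op 8 (rotate(+2)): offset=5, physical=[A,C,E,B,D,m], logical=[m,A,C,E,B,D]
After op 9 (replace(2, 'k')): offset=5, physical=[A,k,E,B,D,m], logical=[m,A,k,E,B,D]
After op 10 (rotate(+3)): offset=2, physical=[A,k,E,B,D,m], logical=[E,B,D,m,A,k]
After op 11 (replace(2, 'p')): offset=2, physical=[A,k,E,B,p,m], logical=[E,B,p,m,A,k]
After op 12 (swap(4, 3)): offset=2, physical=[m,k,E,B,p,A], logical=[E,B,p,A,m,k]

Answer: k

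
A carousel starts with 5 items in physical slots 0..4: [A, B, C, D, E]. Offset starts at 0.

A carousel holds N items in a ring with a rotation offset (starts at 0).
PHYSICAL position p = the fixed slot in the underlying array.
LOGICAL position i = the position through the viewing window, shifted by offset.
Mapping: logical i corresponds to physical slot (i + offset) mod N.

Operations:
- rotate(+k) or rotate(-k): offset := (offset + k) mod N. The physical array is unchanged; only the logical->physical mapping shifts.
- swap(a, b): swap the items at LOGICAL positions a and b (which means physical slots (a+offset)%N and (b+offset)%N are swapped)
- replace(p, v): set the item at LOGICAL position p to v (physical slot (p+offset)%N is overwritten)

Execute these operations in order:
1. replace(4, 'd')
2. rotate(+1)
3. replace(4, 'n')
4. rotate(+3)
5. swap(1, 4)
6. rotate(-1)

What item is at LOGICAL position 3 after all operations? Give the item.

Answer: B

Derivation:
After op 1 (replace(4, 'd')): offset=0, physical=[A,B,C,D,d], logical=[A,B,C,D,d]
After op 2 (rotate(+1)): offset=1, physical=[A,B,C,D,d], logical=[B,C,D,d,A]
After op 3 (replace(4, 'n')): offset=1, physical=[n,B,C,D,d], logical=[B,C,D,d,n]
After op 4 (rotate(+3)): offset=4, physical=[n,B,C,D,d], logical=[d,n,B,C,D]
After op 5 (swap(1, 4)): offset=4, physical=[D,B,C,n,d], logical=[d,D,B,C,n]
After op 6 (rotate(-1)): offset=3, physical=[D,B,C,n,d], logical=[n,d,D,B,C]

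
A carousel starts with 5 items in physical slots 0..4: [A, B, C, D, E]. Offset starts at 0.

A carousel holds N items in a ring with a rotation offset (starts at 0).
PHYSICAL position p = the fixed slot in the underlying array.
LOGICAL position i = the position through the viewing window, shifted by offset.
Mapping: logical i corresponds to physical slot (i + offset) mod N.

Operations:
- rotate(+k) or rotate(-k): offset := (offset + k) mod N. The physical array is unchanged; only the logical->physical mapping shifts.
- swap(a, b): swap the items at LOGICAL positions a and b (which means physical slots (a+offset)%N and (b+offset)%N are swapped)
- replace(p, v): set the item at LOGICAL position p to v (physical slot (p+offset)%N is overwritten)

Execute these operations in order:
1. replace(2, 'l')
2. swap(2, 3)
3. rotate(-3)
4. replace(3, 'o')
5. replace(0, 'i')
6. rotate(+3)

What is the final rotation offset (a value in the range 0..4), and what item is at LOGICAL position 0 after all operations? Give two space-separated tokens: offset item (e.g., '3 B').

Answer: 0 o

Derivation:
After op 1 (replace(2, 'l')): offset=0, physical=[A,B,l,D,E], logical=[A,B,l,D,E]
After op 2 (swap(2, 3)): offset=0, physical=[A,B,D,l,E], logical=[A,B,D,l,E]
After op 3 (rotate(-3)): offset=2, physical=[A,B,D,l,E], logical=[D,l,E,A,B]
After op 4 (replace(3, 'o')): offset=2, physical=[o,B,D,l,E], logical=[D,l,E,o,B]
After op 5 (replace(0, 'i')): offset=2, physical=[o,B,i,l,E], logical=[i,l,E,o,B]
After op 6 (rotate(+3)): offset=0, physical=[o,B,i,l,E], logical=[o,B,i,l,E]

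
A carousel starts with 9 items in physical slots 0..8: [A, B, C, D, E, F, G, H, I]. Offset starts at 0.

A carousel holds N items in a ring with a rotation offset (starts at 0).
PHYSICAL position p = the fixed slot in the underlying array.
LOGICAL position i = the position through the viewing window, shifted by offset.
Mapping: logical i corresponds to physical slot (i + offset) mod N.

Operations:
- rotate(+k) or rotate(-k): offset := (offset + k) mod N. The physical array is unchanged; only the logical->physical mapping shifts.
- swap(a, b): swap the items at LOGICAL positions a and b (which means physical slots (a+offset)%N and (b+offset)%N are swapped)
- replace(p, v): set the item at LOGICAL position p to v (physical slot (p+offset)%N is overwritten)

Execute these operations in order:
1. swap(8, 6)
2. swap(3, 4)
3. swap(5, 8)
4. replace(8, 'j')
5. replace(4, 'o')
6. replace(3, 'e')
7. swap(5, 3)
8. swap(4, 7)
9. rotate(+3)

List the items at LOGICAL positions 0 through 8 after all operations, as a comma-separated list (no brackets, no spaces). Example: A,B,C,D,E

Answer: G,H,e,I,o,j,A,B,C

Derivation:
After op 1 (swap(8, 6)): offset=0, physical=[A,B,C,D,E,F,I,H,G], logical=[A,B,C,D,E,F,I,H,G]
After op 2 (swap(3, 4)): offset=0, physical=[A,B,C,E,D,F,I,H,G], logical=[A,B,C,E,D,F,I,H,G]
After op 3 (swap(5, 8)): offset=0, physical=[A,B,C,E,D,G,I,H,F], logical=[A,B,C,E,D,G,I,H,F]
After op 4 (replace(8, 'j')): offset=0, physical=[A,B,C,E,D,G,I,H,j], logical=[A,B,C,E,D,G,I,H,j]
After op 5 (replace(4, 'o')): offset=0, physical=[A,B,C,E,o,G,I,H,j], logical=[A,B,C,E,o,G,I,H,j]
After op 6 (replace(3, 'e')): offset=0, physical=[A,B,C,e,o,G,I,H,j], logical=[A,B,C,e,o,G,I,H,j]
After op 7 (swap(5, 3)): offset=0, physical=[A,B,C,G,o,e,I,H,j], logical=[A,B,C,G,o,e,I,H,j]
After op 8 (swap(4, 7)): offset=0, physical=[A,B,C,G,H,e,I,o,j], logical=[A,B,C,G,H,e,I,o,j]
After op 9 (rotate(+3)): offset=3, physical=[A,B,C,G,H,e,I,o,j], logical=[G,H,e,I,o,j,A,B,C]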